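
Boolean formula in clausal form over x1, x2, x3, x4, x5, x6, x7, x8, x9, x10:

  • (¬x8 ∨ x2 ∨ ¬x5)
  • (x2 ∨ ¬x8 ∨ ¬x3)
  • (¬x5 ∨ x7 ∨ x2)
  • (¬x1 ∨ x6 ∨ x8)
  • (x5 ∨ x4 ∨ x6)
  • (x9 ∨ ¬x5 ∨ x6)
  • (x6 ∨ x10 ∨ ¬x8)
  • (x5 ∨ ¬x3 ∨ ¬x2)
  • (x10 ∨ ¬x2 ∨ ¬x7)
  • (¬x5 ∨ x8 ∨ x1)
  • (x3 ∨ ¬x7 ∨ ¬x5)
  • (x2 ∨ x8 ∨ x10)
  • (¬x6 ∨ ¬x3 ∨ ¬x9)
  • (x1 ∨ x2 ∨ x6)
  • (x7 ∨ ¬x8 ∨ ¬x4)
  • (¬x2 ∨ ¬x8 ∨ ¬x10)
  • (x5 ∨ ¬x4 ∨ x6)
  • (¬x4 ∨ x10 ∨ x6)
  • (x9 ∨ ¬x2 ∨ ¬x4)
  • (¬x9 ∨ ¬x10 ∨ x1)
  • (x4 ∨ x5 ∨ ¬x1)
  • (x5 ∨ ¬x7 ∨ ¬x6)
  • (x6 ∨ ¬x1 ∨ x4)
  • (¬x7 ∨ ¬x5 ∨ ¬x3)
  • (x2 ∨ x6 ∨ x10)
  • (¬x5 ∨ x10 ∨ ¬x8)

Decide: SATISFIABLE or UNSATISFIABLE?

SATISFIABLE

Try x1 = False.
Set x2 = False and propagate.
  then x6 is forced to True.
The remaining clauses are satisfied by x3 = False, x4 = False, x5 = False, x7 = False, x8 = True, x9 = False, x10 = False.
Every clause has at least one true literal under this assignment.
So x1 = F, x2 = F, x3 = F, x4 = F, x5 = F, x6 = T, x7 = F, x8 = T, x9 = F, x10 = F is a satisfying assignment.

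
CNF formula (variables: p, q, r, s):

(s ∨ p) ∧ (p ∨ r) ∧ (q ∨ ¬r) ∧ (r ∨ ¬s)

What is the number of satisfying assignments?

The models are:
  p=F q=T r=T s=T
  p=T q=F r=F s=F
  p=T q=T r=F s=F
  p=T q=T r=T s=F
  p=T q=T r=T s=T
That's 5 in total.

5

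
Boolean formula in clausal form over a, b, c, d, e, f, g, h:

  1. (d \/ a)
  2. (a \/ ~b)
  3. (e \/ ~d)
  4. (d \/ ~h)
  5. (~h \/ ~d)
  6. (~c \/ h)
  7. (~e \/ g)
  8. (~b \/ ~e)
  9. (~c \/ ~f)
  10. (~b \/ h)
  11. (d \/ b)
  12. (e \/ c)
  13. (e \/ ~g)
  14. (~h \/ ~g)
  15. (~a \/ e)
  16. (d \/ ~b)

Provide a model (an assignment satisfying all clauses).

a=False, b=False, c=False, d=True, e=True, f=False, g=True, h=False

Check each clause:
  1. (d \/ a) — d is true.
  2. (~b \/ a) — ~b is true.
  3. (~d \/ e) — e is true.
  4. (d \/ ~h) — ~h is true.
  5. (~h \/ ~d) — ~h is true.
  6. (h \/ ~c) — ~c is true.
  7. (g \/ ~e) — g is true.
  8. (~e \/ ~b) — ~b is true.
  9. (~f \/ ~c) — ~f is true.
  10. (~b \/ h) — ~b is true.
  11. (d \/ b) — d is true.
  12. (e \/ c) — e is true.
  13. (~g \/ e) — e is true.
  14. (~g \/ ~h) — ~h is true.
  15. (~a \/ e) — e is true.
  16. (~b \/ d) — d is true.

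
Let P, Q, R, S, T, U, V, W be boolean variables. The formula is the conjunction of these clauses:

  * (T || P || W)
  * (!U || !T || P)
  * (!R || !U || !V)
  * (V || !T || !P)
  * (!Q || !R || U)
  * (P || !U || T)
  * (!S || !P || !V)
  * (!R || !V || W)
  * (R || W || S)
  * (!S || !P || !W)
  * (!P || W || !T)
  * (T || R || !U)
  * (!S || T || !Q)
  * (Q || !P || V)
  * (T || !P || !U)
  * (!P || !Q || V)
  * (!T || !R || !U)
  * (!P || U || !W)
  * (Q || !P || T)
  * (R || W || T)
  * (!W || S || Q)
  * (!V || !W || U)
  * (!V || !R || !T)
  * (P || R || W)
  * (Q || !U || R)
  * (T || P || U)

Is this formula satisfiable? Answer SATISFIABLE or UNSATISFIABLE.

Branch on P: take P = False.
The remaining clauses are satisfied by Q = False, R = False, S = True, T = True, U = False, V = False, W = True.
So P=0  Q=0  R=0  S=1  T=1  U=0  V=0  W=1 is a satisfying assignment.

SATISFIABLE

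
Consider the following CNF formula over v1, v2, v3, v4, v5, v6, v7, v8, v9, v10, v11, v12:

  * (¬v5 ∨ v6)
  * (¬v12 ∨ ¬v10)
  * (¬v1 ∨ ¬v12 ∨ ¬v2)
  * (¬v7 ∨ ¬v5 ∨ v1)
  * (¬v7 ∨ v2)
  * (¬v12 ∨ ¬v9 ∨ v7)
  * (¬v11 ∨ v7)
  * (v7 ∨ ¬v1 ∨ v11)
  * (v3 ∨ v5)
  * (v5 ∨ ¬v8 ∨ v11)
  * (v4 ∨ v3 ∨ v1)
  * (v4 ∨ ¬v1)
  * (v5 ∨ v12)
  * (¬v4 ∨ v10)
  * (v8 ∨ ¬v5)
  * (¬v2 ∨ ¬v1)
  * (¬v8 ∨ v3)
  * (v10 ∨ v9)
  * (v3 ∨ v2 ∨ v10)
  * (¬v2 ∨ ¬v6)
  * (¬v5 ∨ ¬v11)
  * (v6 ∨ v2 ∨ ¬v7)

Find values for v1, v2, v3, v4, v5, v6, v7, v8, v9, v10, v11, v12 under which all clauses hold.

v3 occurs only positively in the remaining clauses — set v3 = True.
Try v1 = False.
Branch on v2: take v2 = False.
  then v7 is forced to False.
  then v11 is forced to False.
The remaining clauses are satisfied by v4 = True, v5 = True, v6 = True, v8 = True, v9 = True, v10 = True, v12 = False.
Every clause has at least one true literal under this assignment.

v1=F, v2=F, v3=T, v4=T, v5=T, v6=T, v7=F, v8=T, v9=T, v10=T, v11=F, v12=F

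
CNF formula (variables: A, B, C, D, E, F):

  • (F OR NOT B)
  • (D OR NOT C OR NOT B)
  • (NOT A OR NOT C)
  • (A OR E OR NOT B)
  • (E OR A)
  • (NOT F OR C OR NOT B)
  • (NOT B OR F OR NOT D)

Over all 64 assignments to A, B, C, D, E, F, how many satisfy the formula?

Case analysis on B and A:
  B=T, A=T: a clause becomes empty — 0.
  B=T, A=F: remaining (C,D,E,F) ∈ {(T,T,T,T)} — 1.
  B=F, A=T: forces C=F; D, E, F free → 2^3 = 8.
  B=F, A=F: forces E=T; C, D, F free → 2^3 = 8.
Total: 0 + 1 + 8 + 8 = 17.

17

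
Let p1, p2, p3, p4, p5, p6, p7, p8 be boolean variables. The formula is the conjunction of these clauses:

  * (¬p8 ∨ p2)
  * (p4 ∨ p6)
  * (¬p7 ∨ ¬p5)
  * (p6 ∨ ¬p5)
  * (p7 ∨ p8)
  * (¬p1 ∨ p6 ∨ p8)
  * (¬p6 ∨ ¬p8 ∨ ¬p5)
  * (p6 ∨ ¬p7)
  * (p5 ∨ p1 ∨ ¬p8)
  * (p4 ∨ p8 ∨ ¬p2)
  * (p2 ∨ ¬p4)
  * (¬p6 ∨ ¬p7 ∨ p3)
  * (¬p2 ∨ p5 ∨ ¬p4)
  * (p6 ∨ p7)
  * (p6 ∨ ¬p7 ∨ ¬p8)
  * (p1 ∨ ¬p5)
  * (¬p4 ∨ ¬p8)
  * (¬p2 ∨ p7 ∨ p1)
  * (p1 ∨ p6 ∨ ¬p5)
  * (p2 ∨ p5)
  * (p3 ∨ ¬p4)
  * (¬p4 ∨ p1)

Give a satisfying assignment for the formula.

Set p1 = True and propagate.
Try p2 = True.
For the remaining variables, p3 = False, p4 = False, p5 = False, p6 = True, p7 = False, p8 = True works.

p1 = T  p2 = T  p3 = F  p4 = F  p5 = F  p6 = T  p7 = F  p8 = T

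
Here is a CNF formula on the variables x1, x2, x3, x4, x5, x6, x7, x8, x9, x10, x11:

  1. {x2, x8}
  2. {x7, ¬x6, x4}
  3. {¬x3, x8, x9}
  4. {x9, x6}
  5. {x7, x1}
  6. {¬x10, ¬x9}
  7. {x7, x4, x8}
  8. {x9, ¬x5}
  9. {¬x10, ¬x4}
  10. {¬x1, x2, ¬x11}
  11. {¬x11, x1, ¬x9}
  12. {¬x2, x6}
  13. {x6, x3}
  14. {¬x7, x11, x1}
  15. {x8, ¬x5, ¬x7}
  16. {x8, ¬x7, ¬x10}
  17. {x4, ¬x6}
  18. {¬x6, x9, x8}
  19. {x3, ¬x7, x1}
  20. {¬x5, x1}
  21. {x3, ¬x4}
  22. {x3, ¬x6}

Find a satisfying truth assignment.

x1=True  x2=False  x3=True  x4=True  x5=False  x6=True  x7=True  x8=True  x9=True  x10=False  x11=False

Check each clause:
  1. {x2, x8} — x8 is true.
  2. {x4, ¬x6, x7} — x4 is true.
  3. {x8, ¬x3, x9} — x8 is true.
  4. {x9, x6} — x9 is true.
  5. {x7, x1} — x1 is true.
  6. {¬x9, ¬x10} — ¬x10 is true.
  7. {x7, x4, x8} — x8 is true.
  8. {x9, ¬x5} — x9 is true.
  9. {¬x4, ¬x10} — ¬x10 is true.
  10. {x2, ¬x1, ¬x11} — ¬x11 is true.
  11. {¬x11, x1, ¬x9} — x1 is true.
  12. {¬x2, x6} — x6 is true.
  13. {x6, x3} — x3 is true.
  14. {x11, ¬x7, x1} — x1 is true.
  15. {¬x7, x8, ¬x5} — x8 is true.
  16. {¬x7, ¬x10, x8} — x8 is true.
  17. {¬x6, x4} — x4 is true.
  18. {¬x6, x9, x8} — x8 is true.
  19. {x1, x3, ¬x7} — x3 is true.
  20. {¬x5, x1} — x1 is true.
  21. {x3, ¬x4} — x3 is true.
  22. {¬x6, x3} — x3 is true.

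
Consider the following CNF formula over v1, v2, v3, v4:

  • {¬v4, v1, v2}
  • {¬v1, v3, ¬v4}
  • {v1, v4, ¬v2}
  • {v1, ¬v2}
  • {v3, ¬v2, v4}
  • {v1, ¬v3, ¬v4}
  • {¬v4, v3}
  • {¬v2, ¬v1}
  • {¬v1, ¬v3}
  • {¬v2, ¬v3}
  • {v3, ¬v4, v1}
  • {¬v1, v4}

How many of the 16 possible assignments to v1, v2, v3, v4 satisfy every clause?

2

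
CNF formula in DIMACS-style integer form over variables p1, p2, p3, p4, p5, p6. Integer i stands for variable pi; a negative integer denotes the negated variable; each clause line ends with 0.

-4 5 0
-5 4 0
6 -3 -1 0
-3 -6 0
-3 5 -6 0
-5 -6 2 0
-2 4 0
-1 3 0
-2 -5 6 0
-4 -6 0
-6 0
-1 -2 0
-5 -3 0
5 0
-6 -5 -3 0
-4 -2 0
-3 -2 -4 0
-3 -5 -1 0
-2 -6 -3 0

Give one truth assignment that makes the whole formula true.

p1=False  p2=False  p3=False  p4=True  p5=True  p6=False

Unit propagation: (¬p6) forces p6 = False.
The clause (p5) is unit: p5 must be True.
Unit propagation: (p4) forces p4 = True.
Unit propagation: (¬p2) forces p2 = False.
(¬p3) is a unit clause, so p3 = False.
Unit propagation: (¬p1) forces p1 = False.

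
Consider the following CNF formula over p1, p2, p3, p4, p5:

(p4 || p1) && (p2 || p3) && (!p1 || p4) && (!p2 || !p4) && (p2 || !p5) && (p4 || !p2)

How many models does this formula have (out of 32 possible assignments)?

2

The models are:
  p1=F p2=F p3=T p4=T p5=F
  p1=T p2=F p3=T p4=T p5=F
That's 2 in total.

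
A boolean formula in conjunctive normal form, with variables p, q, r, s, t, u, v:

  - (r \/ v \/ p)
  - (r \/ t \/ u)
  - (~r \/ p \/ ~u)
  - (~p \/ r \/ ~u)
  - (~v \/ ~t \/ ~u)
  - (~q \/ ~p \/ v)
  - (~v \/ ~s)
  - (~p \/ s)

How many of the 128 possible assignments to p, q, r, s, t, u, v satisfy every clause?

21

Split on p, then r.
  p=T, r=T: remaining (q,s,t,u,v) ∈ {(F,T,F,F,F); (F,T,F,T,F); (F,T,T,F,F); (F,T,T,T,F)} — 4.
  p=T, r=F: remaining (q,s,t,u,v) ∈ {(F,T,T,F,F)} — 1.
  p=F, r=T: q, t free; 3 ways for (s,u,v) × 2^2 = 12.
  p=F, r=F: remaining (q,s,t,u,v) ∈ {(F,F,F,T,T); (F,F,T,F,T); (T,F,F,T,T); (T,F,T,F,T)} — 4.
Total: 4 + 1 + 12 + 4 = 21.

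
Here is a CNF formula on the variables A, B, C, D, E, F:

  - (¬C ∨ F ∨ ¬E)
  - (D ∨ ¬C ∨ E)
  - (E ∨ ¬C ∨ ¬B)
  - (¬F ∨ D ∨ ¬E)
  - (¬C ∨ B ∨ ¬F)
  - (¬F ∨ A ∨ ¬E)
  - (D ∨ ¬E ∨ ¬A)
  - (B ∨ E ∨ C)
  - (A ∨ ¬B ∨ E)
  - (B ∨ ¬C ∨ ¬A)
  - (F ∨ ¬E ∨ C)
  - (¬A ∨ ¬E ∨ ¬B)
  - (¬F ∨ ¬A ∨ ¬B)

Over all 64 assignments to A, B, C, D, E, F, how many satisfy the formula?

4

Satisfying assignments:
  A=F B=F C=T D=T E=F F=F
  A=T B=F C=F D=T E=T F=T
  A=T B=T C=F D=F E=F F=F
  A=T B=T C=F D=T E=F F=F
Count: 4.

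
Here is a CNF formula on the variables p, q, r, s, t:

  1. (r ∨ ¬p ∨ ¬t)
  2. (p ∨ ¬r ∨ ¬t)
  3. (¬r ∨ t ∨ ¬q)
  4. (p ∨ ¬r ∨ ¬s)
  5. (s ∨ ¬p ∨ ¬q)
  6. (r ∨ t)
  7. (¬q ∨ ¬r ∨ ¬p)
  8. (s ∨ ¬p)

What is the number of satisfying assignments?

7

The models are:
  p=F q=F r=F s=F t=T
  p=F q=F r=F s=T t=T
  p=F q=F r=T s=F t=F
  p=F q=T r=F s=F t=T
  p=F q=T r=F s=T t=T
  p=T q=F r=T s=T t=F
  p=T q=F r=T s=T t=T
That's 7 in total.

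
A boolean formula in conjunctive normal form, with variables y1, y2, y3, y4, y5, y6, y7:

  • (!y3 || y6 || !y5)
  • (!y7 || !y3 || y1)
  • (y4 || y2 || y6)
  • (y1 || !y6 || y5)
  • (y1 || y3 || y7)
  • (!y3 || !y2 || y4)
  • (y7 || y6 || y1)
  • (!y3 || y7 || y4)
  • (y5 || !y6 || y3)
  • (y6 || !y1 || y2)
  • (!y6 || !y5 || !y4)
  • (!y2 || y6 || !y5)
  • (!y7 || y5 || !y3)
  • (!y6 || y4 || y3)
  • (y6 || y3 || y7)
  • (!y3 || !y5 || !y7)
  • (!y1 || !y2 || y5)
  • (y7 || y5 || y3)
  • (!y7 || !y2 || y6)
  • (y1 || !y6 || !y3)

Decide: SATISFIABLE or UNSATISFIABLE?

Set y1 = True and propagate.
For the remaining variables, y2 = False, y3 = True, y4 = True, y5 = False, y6 = True, y7 = False works.
Every clause has at least one true literal under this assignment.
So y1 = 1  y2 = 0  y3 = 1  y4 = 1  y5 = 0  y6 = 1  y7 = 0 is a satisfying assignment.

SATISFIABLE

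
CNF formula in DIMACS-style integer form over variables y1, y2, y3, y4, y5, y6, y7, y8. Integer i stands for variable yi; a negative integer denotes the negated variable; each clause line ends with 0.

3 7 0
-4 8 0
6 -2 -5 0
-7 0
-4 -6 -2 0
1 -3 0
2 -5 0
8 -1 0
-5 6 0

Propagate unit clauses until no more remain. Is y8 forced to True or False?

True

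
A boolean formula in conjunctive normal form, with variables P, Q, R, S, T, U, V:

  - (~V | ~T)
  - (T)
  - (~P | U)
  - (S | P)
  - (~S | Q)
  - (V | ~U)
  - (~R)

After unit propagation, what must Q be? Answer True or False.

(T) stands alone — T = True.
(~T | ~V): since T = True, the clause reduces to (~V). V = False.
In (~U | V), V is now false; ~U must hold, so U = False.
From (~P | U) and U = False: P = False.
(S | P) with P = False leaves only S, so S = True.
From (Q | ~S) and S = True: Q = True.

True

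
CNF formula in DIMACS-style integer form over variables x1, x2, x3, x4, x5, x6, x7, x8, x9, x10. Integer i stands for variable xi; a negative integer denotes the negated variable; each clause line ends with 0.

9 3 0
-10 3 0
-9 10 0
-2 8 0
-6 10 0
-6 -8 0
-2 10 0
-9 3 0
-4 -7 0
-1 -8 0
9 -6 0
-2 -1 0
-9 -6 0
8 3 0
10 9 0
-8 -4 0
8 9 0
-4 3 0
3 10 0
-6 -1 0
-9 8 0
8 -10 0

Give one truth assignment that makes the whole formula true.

x1=0, x2=1, x3=1, x4=0, x5=1, x6=0, x7=1, x8=1, x9=1, x10=1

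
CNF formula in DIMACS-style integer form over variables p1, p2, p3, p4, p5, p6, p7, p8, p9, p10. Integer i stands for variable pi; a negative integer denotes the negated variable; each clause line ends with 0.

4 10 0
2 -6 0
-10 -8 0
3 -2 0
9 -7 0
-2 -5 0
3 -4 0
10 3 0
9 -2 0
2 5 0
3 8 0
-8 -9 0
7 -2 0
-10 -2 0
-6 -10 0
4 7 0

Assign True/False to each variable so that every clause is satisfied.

p1 = False  p2 = False  p3 = True  p4 = True  p5 = True  p6 = False  p7 = False  p8 = False  p9 = False  p10 = True

p3 occurs only positively in the remaining clauses — set p3 = True.
p6 occurs only negated in the remaining clauses — set p6 = False.
Set p2 = False and propagate.
  then p5 is forced to True.
Branch on p4: take p4 = True.
Set p7 = False and propagate.
The remaining clauses are satisfied by p1 = False, p8 = False, p9 = False, p10 = True.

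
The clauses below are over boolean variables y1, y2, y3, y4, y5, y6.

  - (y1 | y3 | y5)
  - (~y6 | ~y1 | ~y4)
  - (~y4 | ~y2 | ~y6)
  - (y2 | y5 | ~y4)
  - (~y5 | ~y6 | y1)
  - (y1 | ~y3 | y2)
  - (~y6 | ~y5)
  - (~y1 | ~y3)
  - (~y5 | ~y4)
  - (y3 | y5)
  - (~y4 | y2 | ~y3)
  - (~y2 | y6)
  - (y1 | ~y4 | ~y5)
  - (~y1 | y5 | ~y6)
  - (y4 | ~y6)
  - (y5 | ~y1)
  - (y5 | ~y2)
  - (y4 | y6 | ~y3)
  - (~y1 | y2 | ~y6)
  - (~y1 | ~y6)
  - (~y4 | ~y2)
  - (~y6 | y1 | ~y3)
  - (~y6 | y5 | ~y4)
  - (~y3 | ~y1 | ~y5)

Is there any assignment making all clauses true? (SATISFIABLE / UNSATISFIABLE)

Set y1 = True and propagate.
  then y3 is forced to False.
  then y5 is forced to True.
  then y6 is forced to False.
  then y4 is forced to False.
  then y2 is forced to False.
Every clause has at least one true literal under this assignment.
So y1 = True, y2 = False, y3 = False, y4 = False, y5 = True, y6 = False is a satisfying assignment.

SATISFIABLE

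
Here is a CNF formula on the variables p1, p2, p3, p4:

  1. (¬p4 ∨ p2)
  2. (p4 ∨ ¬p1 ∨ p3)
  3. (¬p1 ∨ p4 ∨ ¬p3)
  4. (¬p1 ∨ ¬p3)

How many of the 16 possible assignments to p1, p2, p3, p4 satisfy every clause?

Satisfying assignments:
  p1=0 p2=0 p3=0 p4=0
  p1=0 p2=0 p3=1 p4=0
  p1=0 p2=1 p3=0 p4=0
  p1=0 p2=1 p3=0 p4=1
  p1=0 p2=1 p3=1 p4=0
  p1=0 p2=1 p3=1 p4=1
  p1=1 p2=1 p3=0 p4=1
Count: 7.

7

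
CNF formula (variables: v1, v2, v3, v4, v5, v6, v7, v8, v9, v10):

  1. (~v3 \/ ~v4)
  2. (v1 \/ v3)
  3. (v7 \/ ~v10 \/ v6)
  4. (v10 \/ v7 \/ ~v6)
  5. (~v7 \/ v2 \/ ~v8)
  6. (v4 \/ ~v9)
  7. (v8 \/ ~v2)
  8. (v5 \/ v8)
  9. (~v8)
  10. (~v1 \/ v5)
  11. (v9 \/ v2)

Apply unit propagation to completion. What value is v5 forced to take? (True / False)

True

(~v8) stands alone — v8 = False.
(~v2 \/ v8) with v8 = False leaves only ~v2, so v2 = False.
(v5 \/ v8) with v8 = False leaves only v5, so v5 = True.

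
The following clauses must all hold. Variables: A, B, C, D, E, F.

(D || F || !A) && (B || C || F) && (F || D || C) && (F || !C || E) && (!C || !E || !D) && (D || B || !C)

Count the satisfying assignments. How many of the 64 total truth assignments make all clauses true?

29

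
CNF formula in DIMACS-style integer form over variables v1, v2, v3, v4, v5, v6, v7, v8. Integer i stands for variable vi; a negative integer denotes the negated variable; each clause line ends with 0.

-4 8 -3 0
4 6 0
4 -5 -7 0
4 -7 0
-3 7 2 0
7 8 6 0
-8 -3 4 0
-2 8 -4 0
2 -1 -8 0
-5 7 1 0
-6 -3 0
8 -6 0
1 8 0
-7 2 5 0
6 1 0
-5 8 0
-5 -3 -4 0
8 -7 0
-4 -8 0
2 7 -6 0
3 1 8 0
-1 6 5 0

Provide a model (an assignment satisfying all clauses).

Branch on v1: take v1 = True.
For the remaining variables, v2 = True, v3 = False, v4 = False, v5 = True, v6 = True, v7 = False, v8 = True works.
Check each clause:
  1. (v8 OR NOT v4 OR NOT v3) — v8 is true.
  2. (v6 OR v4) — v6 is true.
  3. (NOT v7 OR NOT v5 OR v4) — NOT v7 is true.
  4. (v4 OR NOT v7) — NOT v7 is true.
  5. (v7 OR v2 OR NOT v3) — v2 is true.
  6. (v6 OR v8 OR v7) — v8 is true.
  7. (v4 OR NOT v3 OR NOT v8) — NOT v3 is true.
  8. (NOT v2 OR v8 OR NOT v4) — v8 is true.
  9. (v2 OR NOT v8 OR NOT v1) — v2 is true.
  10. (v7 OR v1 OR NOT v5) — v1 is true.
  11. (NOT v3 OR NOT v6) — NOT v3 is true.
  12. (NOT v6 OR v8) — v8 is true.
  13. (v8 OR v1) — v8 is true.
  14. (NOT v7 OR v5 OR v2) — NOT v7 is true.
  15. (v6 OR v1) — v1 is true.
  16. (NOT v5 OR v8) — v8 is true.
  17. (NOT v4 OR NOT v5 OR NOT v3) — NOT v4 is true.
  18. (NOT v7 OR v8) — v8 is true.
  19. (NOT v4 OR NOT v8) — NOT v4 is true.
  20. (NOT v6 OR v2 OR v7) — v2 is true.
  21. (v8 OR v1 OR v3) — v8 is true.
  22. (v6 OR v5 OR NOT v1) — v5 is true.

v1=1, v2=1, v3=0, v4=0, v5=1, v6=1, v7=0, v8=1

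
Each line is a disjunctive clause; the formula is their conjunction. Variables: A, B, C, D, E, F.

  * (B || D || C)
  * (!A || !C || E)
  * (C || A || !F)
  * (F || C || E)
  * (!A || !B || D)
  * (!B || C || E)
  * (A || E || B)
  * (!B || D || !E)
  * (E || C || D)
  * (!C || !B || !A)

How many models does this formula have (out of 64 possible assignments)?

Split on C, then B.
  C=T, B=T: F free; 3 ways for (A,D,E) × 2^1 = 6.
  C=T, B=F: forces E=T; A, D, F free → 2^3 = 8.
  C=F, B=T: remaining (A,D,E,F) ∈ {(F,T,T,F); (T,T,T,F); (T,T,T,T)} — 3.
  C=F, B=F: remaining (A,D,E,F) ∈ {(F,T,T,F); (T,T,F,T); (T,T,T,F); (T,T,T,T)} — 4.
Total: 6 + 8 + 3 + 4 = 21.

21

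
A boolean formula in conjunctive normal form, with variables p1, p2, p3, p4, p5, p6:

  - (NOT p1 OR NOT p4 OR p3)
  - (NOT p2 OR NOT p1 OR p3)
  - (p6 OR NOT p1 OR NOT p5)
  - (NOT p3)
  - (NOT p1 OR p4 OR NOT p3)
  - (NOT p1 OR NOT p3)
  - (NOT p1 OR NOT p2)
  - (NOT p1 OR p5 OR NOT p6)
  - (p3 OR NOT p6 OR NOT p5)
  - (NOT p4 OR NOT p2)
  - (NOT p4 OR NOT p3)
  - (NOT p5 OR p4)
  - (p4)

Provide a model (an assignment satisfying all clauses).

p1=False, p2=False, p3=False, p4=True, p5=False, p6=False

Check each clause:
  1. (NOT p1 OR p3 OR NOT p4) — NOT p1 is true.
  2. (p3 OR NOT p2 OR NOT p1) — NOT p1 is true.
  3. (p6 OR NOT p5 OR NOT p1) — NOT p5 is true.
  4. (NOT p3) — NOT p3 is true.
  5. (NOT p1 OR p4 OR NOT p3) — p4 is true.
  6. (NOT p3 OR NOT p1) — NOT p3 is true.
  7. (NOT p2 OR NOT p1) — NOT p2 is true.
  8. (NOT p1 OR p5 OR NOT p6) — NOT p6 is true.
  9. (NOT p6 OR NOT p5 OR p3) — NOT p6 is true.
  10. (NOT p4 OR NOT p2) — NOT p2 is true.
  11. (NOT p3 OR NOT p4) — NOT p3 is true.
  12. (p4 OR NOT p5) — NOT p5 is true.
  13. (p4) — p4 is true.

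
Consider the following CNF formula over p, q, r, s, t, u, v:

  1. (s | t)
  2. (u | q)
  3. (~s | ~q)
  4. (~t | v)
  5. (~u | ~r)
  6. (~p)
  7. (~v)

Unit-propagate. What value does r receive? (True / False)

(~p) stands alone — p = False.
Unit clause (~v) sets v = False.
From (~t | v) and v = False: t = False.
(s | t) with t = False leaves only s, so s = True.
In (~q | ~s), ~s is now false; ~q must hold, so q = False.
In (u | q), q is now false; u must hold, so u = True.
From (~r | ~u) and u = True: r = False.

False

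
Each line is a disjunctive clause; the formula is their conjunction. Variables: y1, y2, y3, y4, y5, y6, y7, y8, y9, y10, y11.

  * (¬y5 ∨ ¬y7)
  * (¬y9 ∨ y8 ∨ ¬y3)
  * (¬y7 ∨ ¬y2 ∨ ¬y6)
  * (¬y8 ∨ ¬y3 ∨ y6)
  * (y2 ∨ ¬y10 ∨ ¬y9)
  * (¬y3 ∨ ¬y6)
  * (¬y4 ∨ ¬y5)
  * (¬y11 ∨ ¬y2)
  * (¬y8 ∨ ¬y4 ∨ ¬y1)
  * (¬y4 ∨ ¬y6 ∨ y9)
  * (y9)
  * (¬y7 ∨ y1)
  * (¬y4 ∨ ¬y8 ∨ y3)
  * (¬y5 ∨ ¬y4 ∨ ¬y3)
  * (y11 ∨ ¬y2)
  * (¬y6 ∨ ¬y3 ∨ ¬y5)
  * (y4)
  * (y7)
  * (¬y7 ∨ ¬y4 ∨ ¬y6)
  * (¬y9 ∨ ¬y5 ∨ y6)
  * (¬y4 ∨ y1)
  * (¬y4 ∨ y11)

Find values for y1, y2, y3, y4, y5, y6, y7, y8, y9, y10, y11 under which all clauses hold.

y1 = T  y2 = F  y3 = F  y4 = T  y5 = F  y6 = F  y7 = T  y8 = F  y9 = T  y10 = F  y11 = T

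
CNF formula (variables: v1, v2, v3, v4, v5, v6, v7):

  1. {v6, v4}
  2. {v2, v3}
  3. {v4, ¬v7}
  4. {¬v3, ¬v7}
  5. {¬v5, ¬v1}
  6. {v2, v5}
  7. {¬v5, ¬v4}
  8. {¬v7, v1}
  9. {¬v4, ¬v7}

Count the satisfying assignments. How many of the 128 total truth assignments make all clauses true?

15

Case analysis on v4 and v7:
  v4=T, v7=T: a clause becomes empty — 0.
  v4=T, v7=F: forces v2=T; v5=F; v1, v3, v6 free → 2^3 = 8.
  v4=F, v7=T: a clause becomes empty — 0.
  v4=F, v7=F: 7 of the 32 assignments to (v1,v2,v3,v5,v6) work.
Total: 0 + 8 + 0 + 7 = 15.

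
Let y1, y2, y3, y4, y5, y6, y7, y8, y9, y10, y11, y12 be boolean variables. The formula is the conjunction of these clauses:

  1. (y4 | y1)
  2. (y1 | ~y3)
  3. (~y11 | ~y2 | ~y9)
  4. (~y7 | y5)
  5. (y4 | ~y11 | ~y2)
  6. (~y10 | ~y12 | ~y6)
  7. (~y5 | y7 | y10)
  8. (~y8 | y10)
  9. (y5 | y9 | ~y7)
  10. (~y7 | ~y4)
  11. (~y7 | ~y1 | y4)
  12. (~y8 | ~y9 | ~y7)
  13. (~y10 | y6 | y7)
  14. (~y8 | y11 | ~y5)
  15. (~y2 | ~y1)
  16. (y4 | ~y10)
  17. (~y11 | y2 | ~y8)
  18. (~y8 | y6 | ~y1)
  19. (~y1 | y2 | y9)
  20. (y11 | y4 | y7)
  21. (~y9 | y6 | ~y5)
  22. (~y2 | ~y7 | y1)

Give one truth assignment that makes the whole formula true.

y1 = T, y2 = F, y3 = F, y4 = T, y5 = T, y6 = T, y7 = F, y8 = F, y9 = T, y10 = T, y11 = T, y12 = F

Check each clause:
  1. (y4 | y1) — y1 is true.
  2. (~y3 | y1) — y1 is true.
  3. (~y2 | ~y9 | ~y11) — ~y2 is true.
  4. (y5 | ~y7) — ~y7 is true.
  5. (y4 | ~y11 | ~y2) — y4 is true.
  6. (~y10 | ~y12 | ~y6) — ~y12 is true.
  7. (~y5 | y7 | y10) — y10 is true.
  8. (y10 | ~y8) — ~y8 is true.
  9. (y5 | ~y7 | y9) — ~y7 is true.
  10. (~y4 | ~y7) — ~y7 is true.
  11. (y4 | ~y1 | ~y7) — ~y7 is true.
  12. (~y9 | ~y7 | ~y8) — ~y8 is true.
  13. (y6 | y7 | ~y10) — y6 is true.
  14. (y11 | ~y5 | ~y8) — ~y8 is true.
  15. (~y2 | ~y1) — ~y2 is true.
  16. (~y10 | y4) — y4 is true.
  17. (~y8 | y2 | ~y11) — ~y8 is true.
  18. (~y1 | y6 | ~y8) — ~y8 is true.
  19. (y9 | y2 | ~y1) — y9 is true.
  20. (y7 | y11 | y4) — y11 is true.
  21. (y6 | ~y5 | ~y9) — y6 is true.
  22. (~y2 | y1 | ~y7) — ~y7 is true.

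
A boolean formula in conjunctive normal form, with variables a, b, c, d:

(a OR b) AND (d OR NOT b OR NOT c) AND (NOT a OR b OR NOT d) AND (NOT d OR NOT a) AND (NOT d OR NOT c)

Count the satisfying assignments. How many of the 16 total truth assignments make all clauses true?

5

The models are:
  a=0 b=1 c=0 d=0
  a=0 b=1 c=0 d=1
  a=1 b=0 c=0 d=0
  a=1 b=0 c=1 d=0
  a=1 b=1 c=0 d=0
That's 5 in total.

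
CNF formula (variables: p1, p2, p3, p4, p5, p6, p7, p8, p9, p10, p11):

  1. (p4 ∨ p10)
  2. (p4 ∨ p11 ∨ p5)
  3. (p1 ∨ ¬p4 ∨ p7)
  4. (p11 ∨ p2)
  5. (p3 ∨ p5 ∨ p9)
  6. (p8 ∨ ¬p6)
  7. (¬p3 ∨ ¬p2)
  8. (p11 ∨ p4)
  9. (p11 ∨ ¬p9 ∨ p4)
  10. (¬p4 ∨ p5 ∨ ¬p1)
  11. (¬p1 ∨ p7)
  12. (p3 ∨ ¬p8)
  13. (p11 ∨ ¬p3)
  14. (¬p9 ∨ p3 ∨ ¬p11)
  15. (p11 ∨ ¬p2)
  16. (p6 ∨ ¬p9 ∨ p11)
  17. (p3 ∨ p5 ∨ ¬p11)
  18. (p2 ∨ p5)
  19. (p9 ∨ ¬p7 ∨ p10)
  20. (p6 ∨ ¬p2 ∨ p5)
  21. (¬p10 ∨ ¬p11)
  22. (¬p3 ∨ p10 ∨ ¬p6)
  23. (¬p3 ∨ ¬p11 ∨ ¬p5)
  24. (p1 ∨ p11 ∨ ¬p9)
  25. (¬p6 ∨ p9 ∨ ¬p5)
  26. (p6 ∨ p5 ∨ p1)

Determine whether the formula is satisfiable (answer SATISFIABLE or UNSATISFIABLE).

p11 = True:
  p5 = True:
    propagation gives p3=False, p8=False, p6=False, p9=False; an empty clause results — contradiction.
  p5 = False:
    propagation gives p1=False, p7=True, p3=True, p2=False; an empty clause results — contradiction.
p11 = False:
  propagation gives p2=True; an empty clause results — contradiction.
Every branch closes, so no satisfying assignment exists.

UNSATISFIABLE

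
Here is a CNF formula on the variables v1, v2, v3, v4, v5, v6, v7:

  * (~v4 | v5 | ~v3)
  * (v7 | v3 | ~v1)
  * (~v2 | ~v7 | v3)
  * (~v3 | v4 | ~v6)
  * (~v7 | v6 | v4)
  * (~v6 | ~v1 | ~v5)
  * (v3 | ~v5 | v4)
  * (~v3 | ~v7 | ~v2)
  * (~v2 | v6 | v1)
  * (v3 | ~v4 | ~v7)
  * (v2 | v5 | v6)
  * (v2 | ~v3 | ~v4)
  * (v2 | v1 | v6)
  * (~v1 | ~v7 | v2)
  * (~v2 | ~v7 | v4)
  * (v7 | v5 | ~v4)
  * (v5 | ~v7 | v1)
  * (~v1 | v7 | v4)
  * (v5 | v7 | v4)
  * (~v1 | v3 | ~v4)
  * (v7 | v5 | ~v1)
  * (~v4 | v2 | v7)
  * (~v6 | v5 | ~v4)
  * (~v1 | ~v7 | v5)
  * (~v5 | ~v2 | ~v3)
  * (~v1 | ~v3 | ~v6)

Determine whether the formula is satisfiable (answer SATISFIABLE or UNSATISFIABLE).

SATISFIABLE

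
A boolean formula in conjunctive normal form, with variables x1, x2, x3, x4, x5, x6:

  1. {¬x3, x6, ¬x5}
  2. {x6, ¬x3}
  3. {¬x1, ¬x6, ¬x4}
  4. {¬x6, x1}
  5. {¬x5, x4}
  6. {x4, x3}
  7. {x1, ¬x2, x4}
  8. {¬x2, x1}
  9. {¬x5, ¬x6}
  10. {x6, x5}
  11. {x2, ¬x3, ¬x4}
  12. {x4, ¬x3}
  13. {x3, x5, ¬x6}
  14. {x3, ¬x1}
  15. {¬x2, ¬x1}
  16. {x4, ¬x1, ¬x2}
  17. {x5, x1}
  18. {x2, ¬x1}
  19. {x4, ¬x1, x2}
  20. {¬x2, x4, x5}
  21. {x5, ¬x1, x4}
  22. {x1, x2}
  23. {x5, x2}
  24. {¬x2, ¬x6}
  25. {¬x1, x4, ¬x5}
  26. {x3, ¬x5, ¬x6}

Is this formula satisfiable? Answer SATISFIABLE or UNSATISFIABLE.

x1 = True:
  propagation gives x3=True, x6=True, x4=False; an empty clause results — contradiction.
x1 = False:
  propagation gives x6=False, x3=False, x4=True, x2=False; an empty clause results — contradiction.
Every branch closes, so no satisfying assignment exists.

UNSATISFIABLE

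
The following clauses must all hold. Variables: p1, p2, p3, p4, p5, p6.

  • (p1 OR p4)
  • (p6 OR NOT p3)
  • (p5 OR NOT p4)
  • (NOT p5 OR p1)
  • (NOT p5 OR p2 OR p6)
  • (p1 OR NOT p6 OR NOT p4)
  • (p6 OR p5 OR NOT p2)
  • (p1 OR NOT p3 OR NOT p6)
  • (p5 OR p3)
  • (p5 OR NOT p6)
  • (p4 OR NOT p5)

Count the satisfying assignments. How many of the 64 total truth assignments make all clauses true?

The models are:
  p1=T p2=F p3=F p4=T p5=T p6=T
  p1=T p2=F p3=T p4=T p5=T p6=T
  p1=T p2=T p3=F p4=T p5=T p6=F
  p1=T p2=T p3=F p4=T p5=T p6=T
  p1=T p2=T p3=T p4=T p5=T p6=T
That's 5 in total.

5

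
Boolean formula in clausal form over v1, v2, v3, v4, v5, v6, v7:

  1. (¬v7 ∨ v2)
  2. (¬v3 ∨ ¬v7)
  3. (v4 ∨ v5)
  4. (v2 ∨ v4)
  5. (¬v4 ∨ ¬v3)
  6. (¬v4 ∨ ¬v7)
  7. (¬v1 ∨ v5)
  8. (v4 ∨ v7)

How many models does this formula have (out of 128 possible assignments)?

Case analysis on v4 and v7:
  v4=1, v7=1: a clause becomes empty — 0.
  v4=1, v7=0: v2, v6 free; 3 ways for (v1,v3,v5) × 2^2 = 12.
  v4=0, v7=1: remaining (v1,v2,v3,v5,v6) ∈ {(0,1,0,1,0); (0,1,0,1,1); (1,1,0,1,0); (1,1,0,1,1)} — 4.
  v4=0, v7=0: a clause becomes empty — 0.
Total: 0 + 12 + 4 + 0 = 16.

16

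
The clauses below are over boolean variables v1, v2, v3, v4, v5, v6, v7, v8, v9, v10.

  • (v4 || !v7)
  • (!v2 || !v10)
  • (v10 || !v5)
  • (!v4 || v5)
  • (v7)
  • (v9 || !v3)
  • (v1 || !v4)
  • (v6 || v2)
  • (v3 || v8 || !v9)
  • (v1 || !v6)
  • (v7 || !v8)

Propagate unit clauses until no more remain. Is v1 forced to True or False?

True

(v7) stands alone — v7 = True.
(v4 || !v7) with v7 = True leaves only v4, so v4 = True.
(!v4 || v5): since v4 = True, the clause reduces to (v5). v5 = True.
(!v5 || v10) with v5 = True leaves only v10, so v10 = True.
From (!v2 || !v10) and v10 = True: v2 = False.
(v1 || !v4): since v4 = True, the clause reduces to (v1). v1 = True.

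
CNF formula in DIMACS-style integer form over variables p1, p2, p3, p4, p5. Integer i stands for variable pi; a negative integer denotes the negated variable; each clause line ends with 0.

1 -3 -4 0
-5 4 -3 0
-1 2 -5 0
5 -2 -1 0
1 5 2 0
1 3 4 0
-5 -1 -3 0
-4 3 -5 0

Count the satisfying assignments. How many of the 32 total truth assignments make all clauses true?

The models are:
  p1=F p2=T p3=F p4=T p5=F
  p1=F p2=T p3=T p4=F p5=F
  p1=T p2=F p3=F p4=F p5=F
  p1=T p2=F p3=F p4=T p5=F
  p1=T p2=F p3=T p4=F p5=F
  p1=T p2=F p3=T p4=T p5=F
  p1=T p2=T p3=F p4=F p5=T
That's 7 in total.

7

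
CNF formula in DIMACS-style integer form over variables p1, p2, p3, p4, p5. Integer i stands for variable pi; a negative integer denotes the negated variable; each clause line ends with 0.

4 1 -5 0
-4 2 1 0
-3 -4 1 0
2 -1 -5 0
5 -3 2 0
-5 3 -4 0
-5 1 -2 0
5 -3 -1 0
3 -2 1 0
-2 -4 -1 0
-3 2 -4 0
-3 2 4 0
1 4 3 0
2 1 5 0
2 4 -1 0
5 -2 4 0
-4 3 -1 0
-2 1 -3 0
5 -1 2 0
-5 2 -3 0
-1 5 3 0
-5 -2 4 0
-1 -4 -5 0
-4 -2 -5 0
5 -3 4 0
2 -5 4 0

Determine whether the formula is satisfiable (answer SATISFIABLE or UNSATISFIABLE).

UNSATISFIABLE

p2 = True:
  p1 = True:
    propagation gives p4=False, p5=True; an empty clause results — contradiction.
  p1 = False:
    propagation gives p5=False, p3=True; an empty clause results — contradiction.
p2 = False:
  p1 = True:
    propagation gives p5=False; an empty clause results — contradiction.
  p1 = False:
    propagation gives p4=False, p5=False; an empty clause results — contradiction.
Every branch closes, so no satisfying assignment exists.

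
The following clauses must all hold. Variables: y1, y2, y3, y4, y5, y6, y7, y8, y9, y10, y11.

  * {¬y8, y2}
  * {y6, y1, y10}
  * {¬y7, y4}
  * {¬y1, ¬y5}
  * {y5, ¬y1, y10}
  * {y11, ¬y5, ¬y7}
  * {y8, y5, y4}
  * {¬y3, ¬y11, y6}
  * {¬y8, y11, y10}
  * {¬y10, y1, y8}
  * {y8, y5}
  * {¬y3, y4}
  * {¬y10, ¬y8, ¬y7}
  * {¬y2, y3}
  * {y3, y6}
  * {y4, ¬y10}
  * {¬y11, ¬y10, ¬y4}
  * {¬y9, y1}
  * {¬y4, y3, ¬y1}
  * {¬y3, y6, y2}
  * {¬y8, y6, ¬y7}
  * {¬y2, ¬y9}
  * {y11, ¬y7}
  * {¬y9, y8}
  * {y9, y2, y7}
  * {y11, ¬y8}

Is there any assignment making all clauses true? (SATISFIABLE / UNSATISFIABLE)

SATISFIABLE

y6 occurs only positively in the remaining clauses — set y6 = True.
Set y1 = False and propagate.
  then y9 is forced to False.
Try y2 = True.
  then y3 is forced to True.
  then y4 is forced to True.
Branch on y5: take y5 = True.
For the remaining variables, y7 = True, y8 = False, y10 = False, y11 = True works.
Every clause has at least one true literal under this assignment.
So y1=F, y2=T, y3=T, y4=T, y5=T, y6=T, y7=T, y8=F, y9=F, y10=F, y11=T is a satisfying assignment.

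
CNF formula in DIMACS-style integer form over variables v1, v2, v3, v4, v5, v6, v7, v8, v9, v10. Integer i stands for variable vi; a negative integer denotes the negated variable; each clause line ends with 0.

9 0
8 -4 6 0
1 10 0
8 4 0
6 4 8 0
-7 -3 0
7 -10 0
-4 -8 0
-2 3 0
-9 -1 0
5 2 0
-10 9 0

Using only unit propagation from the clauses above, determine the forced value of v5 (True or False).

(v9) is a unit clause: v9 = True.
In (NOT v9 OR NOT v1), NOT v9 is now false; NOT v1 must hold, so v1 = False.
In (v10 OR v1), v1 is now false; v10 must hold, so v10 = True.
In (v7 OR NOT v10), NOT v10 is now false; v7 must hold, so v7 = True.
From (NOT v7 OR NOT v3) and v7 = True: v3 = False.
(NOT v2 OR v3) with v3 = False leaves only NOT v2, so v2 = False.
In (v2 OR v5), v2 is now false; v5 must hold, so v5 = True.

True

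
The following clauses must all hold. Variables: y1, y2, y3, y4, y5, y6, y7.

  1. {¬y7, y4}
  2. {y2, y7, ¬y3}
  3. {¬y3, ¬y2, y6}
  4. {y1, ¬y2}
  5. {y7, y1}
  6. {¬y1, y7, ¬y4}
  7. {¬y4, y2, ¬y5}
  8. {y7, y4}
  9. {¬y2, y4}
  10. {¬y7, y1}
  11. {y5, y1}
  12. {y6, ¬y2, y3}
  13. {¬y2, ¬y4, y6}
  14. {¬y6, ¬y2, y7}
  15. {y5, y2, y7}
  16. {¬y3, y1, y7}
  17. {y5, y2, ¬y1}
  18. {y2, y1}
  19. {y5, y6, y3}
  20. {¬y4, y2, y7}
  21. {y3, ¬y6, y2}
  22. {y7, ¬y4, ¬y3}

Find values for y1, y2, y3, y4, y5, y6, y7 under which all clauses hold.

y1 = 1, y2 = 1, y3 = 1, y4 = 1, y5 = 1, y6 = 1, y7 = 1

Set y1 = True and propagate.
Set y2 = True and propagate.
  then y4 is forced to True.
  then y7 is forced to True.
  then y6 is forced to True.
y3, y5 are now unconstrained; take y3 = True, y5 = True.
Every clause has at least one true literal under this assignment.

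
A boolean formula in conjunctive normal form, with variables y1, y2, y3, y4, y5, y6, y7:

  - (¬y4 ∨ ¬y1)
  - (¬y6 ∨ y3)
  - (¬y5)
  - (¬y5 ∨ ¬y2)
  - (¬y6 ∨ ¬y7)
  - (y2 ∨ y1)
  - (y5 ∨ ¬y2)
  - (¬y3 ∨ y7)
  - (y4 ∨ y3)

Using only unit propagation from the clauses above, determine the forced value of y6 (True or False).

Unit clause (¬y5) sets y5 = False.
In (¬y2 ∨ y5), y5 is now false; ¬y2 must hold, so y2 = False.
(y2 ∨ y1): since y2 = False, the clause reduces to (y1). y1 = True.
In (¬y1 ∨ ¬y4), ¬y1 is now false; ¬y4 must hold, so y4 = False.
(y3 ∨ y4) with y4 = False leaves only y3, so y3 = True.
(y7 ∨ ¬y3) with y3 = True leaves only y7, so y7 = True.
In (¬y7 ∨ ¬y6), ¬y7 is now false; ¬y6 must hold, so y6 = False.

False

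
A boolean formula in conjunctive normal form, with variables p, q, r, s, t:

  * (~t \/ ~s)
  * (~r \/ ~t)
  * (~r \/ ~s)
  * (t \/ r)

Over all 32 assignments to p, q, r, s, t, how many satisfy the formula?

8

Split on r, then t.
  r=1, t=1: a clause becomes empty — 0.
  r=1, t=0: remaining (p,q,s) ∈ {(0,0,0); (0,1,0); (1,0,0); (1,1,0)} — 4.
  r=0, t=1: remaining (p,q,s) ∈ {(0,0,0); (0,1,0); (1,0,0); (1,1,0)} — 4.
  r=0, t=0: a clause becomes empty — 0.
Total: 0 + 4 + 4 + 0 = 8.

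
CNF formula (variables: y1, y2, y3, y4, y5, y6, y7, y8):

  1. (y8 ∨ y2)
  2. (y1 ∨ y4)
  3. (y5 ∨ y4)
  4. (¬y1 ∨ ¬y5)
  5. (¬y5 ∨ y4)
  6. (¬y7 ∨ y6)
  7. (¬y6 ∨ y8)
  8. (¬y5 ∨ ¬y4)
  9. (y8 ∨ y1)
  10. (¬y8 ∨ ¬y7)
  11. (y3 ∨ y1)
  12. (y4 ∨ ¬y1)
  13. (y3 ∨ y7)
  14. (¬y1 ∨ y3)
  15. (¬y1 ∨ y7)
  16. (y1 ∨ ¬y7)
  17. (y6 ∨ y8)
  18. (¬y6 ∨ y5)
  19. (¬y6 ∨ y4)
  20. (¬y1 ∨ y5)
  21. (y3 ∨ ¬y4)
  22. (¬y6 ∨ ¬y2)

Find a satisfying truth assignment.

y1=0, y2=1, y3=1, y4=1, y5=0, y6=0, y7=0, y8=1

Check each clause:
  1. (y2 ∨ y8) — y8 is true.
  2. (y1 ∨ y4) — y4 is true.
  3. (y5 ∨ y4) — y4 is true.
  4. (¬y5 ∨ ¬y1) — ¬y5 is true.
  5. (¬y5 ∨ y4) — ¬y5 is true.
  6. (y6 ∨ ¬y7) — ¬y7 is true.
  7. (¬y6 ∨ y8) — y8 is true.
  8. (¬y4 ∨ ¬y5) — ¬y5 is true.
  9. (y8 ∨ y1) — y8 is true.
  10. (¬y8 ∨ ¬y7) — ¬y7 is true.
  11. (y1 ∨ y3) — y3 is true.
  12. (¬y1 ∨ y4) — y4 is true.
  13. (y3 ∨ y7) — y3 is true.
  14. (¬y1 ∨ y3) — y3 is true.
  15. (y7 ∨ ¬y1) — ¬y1 is true.
  16. (y1 ∨ ¬y7) — ¬y7 is true.
  17. (y6 ∨ y8) — y8 is true.
  18. (¬y6 ∨ y5) — ¬y6 is true.
  19. (y4 ∨ ¬y6) — ¬y6 is true.
  20. (y5 ∨ ¬y1) — ¬y1 is true.
  21. (¬y4 ∨ y3) — y3 is true.
  22. (¬y2 ∨ ¬y6) — ¬y6 is true.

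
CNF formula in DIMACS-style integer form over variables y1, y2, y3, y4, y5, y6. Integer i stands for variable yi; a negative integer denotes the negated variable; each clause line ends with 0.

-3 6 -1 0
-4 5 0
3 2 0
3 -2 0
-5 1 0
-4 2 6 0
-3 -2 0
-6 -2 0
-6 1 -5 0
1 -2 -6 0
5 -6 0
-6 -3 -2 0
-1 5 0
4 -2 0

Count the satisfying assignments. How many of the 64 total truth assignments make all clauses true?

Satisfying assignments:
  y1=0 y2=0 y3=1 y4=0 y5=0 y6=0
  y1=1 y2=0 y3=1 y4=0 y5=1 y6=1
  y1=1 y2=0 y3=1 y4=1 y5=1 y6=1
Count: 3.

3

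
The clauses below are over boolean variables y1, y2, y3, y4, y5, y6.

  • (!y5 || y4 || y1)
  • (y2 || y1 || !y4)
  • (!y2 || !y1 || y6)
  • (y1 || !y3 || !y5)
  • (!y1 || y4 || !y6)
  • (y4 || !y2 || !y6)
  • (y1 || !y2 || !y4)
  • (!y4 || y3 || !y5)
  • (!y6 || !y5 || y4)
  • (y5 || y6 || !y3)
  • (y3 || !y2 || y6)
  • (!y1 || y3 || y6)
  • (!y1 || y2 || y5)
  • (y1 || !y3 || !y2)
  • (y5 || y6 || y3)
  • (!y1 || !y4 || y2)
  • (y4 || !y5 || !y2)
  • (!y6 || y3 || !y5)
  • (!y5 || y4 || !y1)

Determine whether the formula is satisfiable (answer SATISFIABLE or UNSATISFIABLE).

SATISFIABLE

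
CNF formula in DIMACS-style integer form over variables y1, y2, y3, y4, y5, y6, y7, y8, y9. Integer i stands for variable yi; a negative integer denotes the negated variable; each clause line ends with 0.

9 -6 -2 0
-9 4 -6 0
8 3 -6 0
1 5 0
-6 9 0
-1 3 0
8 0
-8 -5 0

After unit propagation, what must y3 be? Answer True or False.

Unit clause (y8) sets y8 = True.
In (!y5 || !y8), !y8 is now false; !y5 must hold, so y5 = False.
From (y1 || y5) and y5 = False: y1 = True.
(y3 || !y1) with y1 = True leaves only y3, so y3 = True.

True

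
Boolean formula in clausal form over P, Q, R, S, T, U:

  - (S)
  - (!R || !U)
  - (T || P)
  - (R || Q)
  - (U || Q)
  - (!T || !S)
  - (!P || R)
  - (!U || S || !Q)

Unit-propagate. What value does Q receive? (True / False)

True

Unit clause (S) sets S = True.
(!T || !S): since S = True, the clause reduces to (!T). T = False.
(P || T): since T = False, the clause reduces to (P). P = True.
(!P || R) with P = True leaves only R, so R = True.
(!R || !U) with R = True leaves only !U, so U = False.
From (U || Q) and U = False: Q = True.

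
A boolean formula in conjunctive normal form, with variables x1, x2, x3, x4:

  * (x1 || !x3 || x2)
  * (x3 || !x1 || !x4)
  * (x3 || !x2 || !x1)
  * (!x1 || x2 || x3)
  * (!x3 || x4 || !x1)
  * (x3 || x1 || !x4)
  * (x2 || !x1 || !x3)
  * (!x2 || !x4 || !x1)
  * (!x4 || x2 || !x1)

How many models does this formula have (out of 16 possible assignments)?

4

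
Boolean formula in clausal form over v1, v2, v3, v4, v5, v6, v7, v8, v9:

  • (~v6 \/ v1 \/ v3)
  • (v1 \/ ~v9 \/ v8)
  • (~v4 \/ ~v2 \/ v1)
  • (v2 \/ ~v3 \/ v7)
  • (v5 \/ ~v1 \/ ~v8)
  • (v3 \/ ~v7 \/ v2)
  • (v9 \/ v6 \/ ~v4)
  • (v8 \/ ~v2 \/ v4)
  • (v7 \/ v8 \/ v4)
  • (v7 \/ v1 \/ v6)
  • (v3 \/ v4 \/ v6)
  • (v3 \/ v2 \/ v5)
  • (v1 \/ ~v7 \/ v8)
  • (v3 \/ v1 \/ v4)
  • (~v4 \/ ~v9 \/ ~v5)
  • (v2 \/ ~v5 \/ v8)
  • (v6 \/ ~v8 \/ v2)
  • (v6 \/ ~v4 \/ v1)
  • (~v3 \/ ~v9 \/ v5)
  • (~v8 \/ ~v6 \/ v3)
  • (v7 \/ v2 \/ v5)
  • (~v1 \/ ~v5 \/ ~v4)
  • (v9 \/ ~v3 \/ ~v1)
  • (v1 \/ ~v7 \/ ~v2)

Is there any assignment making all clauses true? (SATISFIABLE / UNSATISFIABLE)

Set v1 = True and propagate.
The remaining clauses are satisfied by v2 = False, v3 = True, v4 = False, v5 = True, v6 = True, v7 = True, v8 = True, v9 = True.
Every clause has at least one true literal under this assignment.
So v1=T, v2=F, v3=T, v4=F, v5=T, v6=T, v7=T, v8=T, v9=T is a satisfying assignment.

SATISFIABLE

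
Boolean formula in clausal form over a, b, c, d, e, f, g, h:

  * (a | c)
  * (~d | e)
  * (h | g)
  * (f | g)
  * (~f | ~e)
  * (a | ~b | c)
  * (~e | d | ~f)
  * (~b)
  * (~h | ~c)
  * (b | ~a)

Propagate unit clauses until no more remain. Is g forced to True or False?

True

(~b) stands alone — b = False.
(~a | b): since b = False, the clause reduces to (~a). a = False.
(a | c) with a = False leaves only c, so c = True.
(~h | ~c): since c = True, the clause reduces to (~h). h = False.
(g | h) with h = False leaves only g, so g = True.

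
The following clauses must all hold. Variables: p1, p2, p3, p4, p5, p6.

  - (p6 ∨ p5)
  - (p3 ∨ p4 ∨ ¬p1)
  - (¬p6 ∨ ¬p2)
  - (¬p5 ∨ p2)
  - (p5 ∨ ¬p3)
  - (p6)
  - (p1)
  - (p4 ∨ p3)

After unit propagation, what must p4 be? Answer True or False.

True

(p6) stands alone — p6 = True.
(¬p6 ∨ ¬p2) with p6 = True leaves only ¬p2, so p2 = False.
From (p2 ∨ ¬p5) and p2 = False: p5 = False.
(¬p3 ∨ p5) with p5 = False leaves only ¬p3, so p3 = False.
(p1) stands alone — p1 = True.
(¬p1 ∨ p3 ∨ p4): since p3 = False, p1 = True, the clause reduces to (p4). p4 = True.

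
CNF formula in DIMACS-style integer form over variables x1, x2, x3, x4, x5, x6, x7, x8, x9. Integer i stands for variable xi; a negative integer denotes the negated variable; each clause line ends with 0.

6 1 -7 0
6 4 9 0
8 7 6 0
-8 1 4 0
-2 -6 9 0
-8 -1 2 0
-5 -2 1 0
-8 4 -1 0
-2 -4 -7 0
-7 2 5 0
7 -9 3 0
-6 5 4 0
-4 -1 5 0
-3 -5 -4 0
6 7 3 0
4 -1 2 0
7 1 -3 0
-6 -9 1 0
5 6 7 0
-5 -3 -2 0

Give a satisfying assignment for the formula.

x1=T, x2=F, x3=F, x4=T, x5=T, x6=T, x7=T, x8=F, x9=F

Check each clause:
  1. (x1 ∨ ¬x7 ∨ x6) — x1 is true.
  2. (x4 ∨ x6 ∨ x9) — x4 is true.
  3. (x7 ∨ x6 ∨ x8) — x6 is true.
  4. (x4 ∨ x1 ∨ ¬x8) — ¬x8 is true.
  5. (¬x2 ∨ x9 ∨ ¬x6) — ¬x2 is true.
  6. (x2 ∨ ¬x1 ∨ ¬x8) — ¬x8 is true.
  7. (x1 ∨ ¬x2 ∨ ¬x5) — x1 is true.
  8. (¬x8 ∨ ¬x1 ∨ x4) — ¬x8 is true.
  9. (¬x7 ∨ ¬x2 ∨ ¬x4) — ¬x2 is true.
  10. (x2 ∨ ¬x7 ∨ x5) — x5 is true.
  11. (x3 ∨ ¬x9 ∨ x7) — ¬x9 is true.
  12. (x5 ∨ x4 ∨ ¬x6) — x4 is true.
  13. (¬x4 ∨ ¬x1 ∨ x5) — x5 is true.
  14. (¬x3 ∨ ¬x5 ∨ ¬x4) — ¬x3 is true.
  15. (x7 ∨ x3 ∨ x6) — x6 is true.
  16. (x2 ∨ ¬x1 ∨ x4) — x4 is true.
  17. (x1 ∨ ¬x3 ∨ x7) — x1 is true.
  18. (¬x9 ∨ x1 ∨ ¬x6) — x1 is true.
  19. (x7 ∨ x5 ∨ x6) — x5 is true.
  20. (¬x5 ∨ ¬x3 ∨ ¬x2) — ¬x3 is true.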